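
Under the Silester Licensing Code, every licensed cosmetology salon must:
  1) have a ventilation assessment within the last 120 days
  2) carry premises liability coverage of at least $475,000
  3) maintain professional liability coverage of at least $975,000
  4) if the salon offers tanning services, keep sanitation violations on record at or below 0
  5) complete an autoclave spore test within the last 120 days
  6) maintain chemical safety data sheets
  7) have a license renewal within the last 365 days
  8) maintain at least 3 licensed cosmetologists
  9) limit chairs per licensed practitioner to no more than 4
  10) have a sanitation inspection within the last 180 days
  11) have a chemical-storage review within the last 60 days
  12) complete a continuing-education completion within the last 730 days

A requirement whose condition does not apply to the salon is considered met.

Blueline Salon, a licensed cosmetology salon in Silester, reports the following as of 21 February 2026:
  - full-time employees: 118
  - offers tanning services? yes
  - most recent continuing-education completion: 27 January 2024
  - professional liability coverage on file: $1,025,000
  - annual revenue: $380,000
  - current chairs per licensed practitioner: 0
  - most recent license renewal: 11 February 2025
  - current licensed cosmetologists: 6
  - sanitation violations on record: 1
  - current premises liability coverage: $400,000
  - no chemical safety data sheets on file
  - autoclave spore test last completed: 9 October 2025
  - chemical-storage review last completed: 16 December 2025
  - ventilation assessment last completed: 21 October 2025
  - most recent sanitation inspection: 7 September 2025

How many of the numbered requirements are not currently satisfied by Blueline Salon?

8

1. ventilation assessment 123 days ago vs limit 120 → not met
2. premises liability coverage $400,000 < $475,000 → not met
3. professional liability coverage $1,025,000 ≥ $975,000 → met
4. condition 'offers tanning services' holds; sanitation violations on record 1 > 0 → not met
5. autoclave spore test 135 days ago vs limit 120 → not met
6. chemical safety data sheets absent → not met
7. license renewal 375 days ago vs limit 365 → not met
8. licensed cosmetologists 6 ≥ 3 → met
9. chairs per licensed practitioner 0 ≤ 4 → met
10. sanitation inspection 167 days ago vs limit 180 → met
11. chemical-storage review 67 days ago vs limit 60 → not met
12. continuing-education completion 756 days ago vs limit 730 → not met
Not met: 8 of 12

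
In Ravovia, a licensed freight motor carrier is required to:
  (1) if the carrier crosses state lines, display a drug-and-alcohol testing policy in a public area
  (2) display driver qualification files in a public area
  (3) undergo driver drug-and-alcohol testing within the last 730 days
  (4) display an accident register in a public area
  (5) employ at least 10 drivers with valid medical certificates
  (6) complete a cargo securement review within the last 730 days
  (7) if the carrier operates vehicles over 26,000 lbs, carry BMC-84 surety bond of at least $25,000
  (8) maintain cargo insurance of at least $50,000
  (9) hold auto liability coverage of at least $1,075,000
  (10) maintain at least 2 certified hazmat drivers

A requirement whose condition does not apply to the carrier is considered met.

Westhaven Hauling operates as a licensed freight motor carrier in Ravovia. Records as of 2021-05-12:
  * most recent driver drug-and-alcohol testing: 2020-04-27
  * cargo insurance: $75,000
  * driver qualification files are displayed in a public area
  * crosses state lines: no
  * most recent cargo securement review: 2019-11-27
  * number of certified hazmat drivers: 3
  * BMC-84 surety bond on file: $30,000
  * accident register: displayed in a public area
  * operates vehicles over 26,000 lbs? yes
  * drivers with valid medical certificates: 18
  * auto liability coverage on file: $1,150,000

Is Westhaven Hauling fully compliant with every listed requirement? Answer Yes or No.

Yes

1. condition 'crosses state lines' does not hold → requirement n/a → met
2. driver qualification files present → met
3. driver drug-and-alcohol testing 380 days ago vs limit 730 → met
4. accident register present → met
5. drivers with valid medical certificates 18 ≥ 10 → met
6. cargo securement review 532 days ago vs limit 730 → met
7. condition 'operates vehicles over 26,000 lbs' holds; BMC-84 surety bond $30,000 ≥ $25,000 → met
8. cargo insurance $75,000 ≥ $50,000 → met
9. auto liability coverage $1,150,000 ≥ $1,075,000 → met
10. certified hazmat drivers 3 ≥ 2 → met
All met.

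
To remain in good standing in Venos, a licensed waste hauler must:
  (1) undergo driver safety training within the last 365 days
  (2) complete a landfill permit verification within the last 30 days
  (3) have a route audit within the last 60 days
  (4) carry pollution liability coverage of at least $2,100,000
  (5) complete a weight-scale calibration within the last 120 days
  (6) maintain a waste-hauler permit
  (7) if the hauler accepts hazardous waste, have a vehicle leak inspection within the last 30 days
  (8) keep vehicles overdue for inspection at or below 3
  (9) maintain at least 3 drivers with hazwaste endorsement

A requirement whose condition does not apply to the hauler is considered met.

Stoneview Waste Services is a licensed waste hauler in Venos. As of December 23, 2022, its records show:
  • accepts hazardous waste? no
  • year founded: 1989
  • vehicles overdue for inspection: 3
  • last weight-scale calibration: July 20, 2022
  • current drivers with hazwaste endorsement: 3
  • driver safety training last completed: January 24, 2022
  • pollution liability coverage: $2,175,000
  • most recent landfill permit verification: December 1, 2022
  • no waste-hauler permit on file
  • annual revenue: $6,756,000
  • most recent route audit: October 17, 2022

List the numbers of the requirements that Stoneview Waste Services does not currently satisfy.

3, 5, 6

1. driver safety training 333 days ago vs limit 365 → met
2. landfill permit verification 22 days ago vs limit 30 → met
3. route audit 67 days ago vs limit 60 → not met
4. pollution liability coverage $2,175,000 ≥ $2,100,000 → met
5. weight-scale calibration 156 days ago vs limit 120 → not met
6. waste-hauler permit absent → not met
7. condition 'accepts hazardous waste' does not hold → requirement n/a → met
8. vehicles overdue for inspection 3 ≤ 3 → met
9. drivers with hazwaste endorsement 3 ≥ 3 → met
Not met: 3, 5, 6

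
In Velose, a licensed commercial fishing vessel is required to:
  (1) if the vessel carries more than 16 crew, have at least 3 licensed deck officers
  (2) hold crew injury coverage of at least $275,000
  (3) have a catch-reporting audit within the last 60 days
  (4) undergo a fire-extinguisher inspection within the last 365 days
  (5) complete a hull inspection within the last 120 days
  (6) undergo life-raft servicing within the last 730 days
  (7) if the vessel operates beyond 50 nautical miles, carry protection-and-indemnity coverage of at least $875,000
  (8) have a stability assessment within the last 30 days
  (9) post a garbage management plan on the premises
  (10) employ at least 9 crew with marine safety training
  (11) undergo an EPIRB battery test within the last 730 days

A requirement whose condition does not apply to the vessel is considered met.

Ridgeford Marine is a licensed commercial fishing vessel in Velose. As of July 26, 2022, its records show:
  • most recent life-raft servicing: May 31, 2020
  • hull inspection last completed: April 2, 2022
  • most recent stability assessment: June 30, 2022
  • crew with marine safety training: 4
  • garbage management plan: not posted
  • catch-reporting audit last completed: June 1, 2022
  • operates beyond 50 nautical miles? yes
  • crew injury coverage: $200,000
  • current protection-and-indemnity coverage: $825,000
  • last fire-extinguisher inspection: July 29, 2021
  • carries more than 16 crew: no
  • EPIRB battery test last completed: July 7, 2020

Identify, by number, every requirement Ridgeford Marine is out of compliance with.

1. condition 'carries more than 16 crew' does not hold → requirement n/a → met
2. crew injury coverage $200,000 < $275,000 → not met
3. catch-reporting audit 55 days ago vs limit 60 → met
4. fire-extinguisher inspection 362 days ago vs limit 365 → met
5. hull inspection 115 days ago vs limit 120 → met
6. life-raft servicing 786 days ago vs limit 730 → not met
7. condition 'operates beyond 50 nautical miles' holds; protection-and-indemnity coverage $825,000 < $875,000 → not met
8. stability assessment 26 days ago vs limit 30 → met
9. garbage management plan absent → not met
10. crew with marine safety training 4 < 9 → not met
11. EPIRB battery test 749 days ago vs limit 730 → not met
Not met: 2, 6, 7, 9, 10, 11

2, 6, 7, 9, 10, 11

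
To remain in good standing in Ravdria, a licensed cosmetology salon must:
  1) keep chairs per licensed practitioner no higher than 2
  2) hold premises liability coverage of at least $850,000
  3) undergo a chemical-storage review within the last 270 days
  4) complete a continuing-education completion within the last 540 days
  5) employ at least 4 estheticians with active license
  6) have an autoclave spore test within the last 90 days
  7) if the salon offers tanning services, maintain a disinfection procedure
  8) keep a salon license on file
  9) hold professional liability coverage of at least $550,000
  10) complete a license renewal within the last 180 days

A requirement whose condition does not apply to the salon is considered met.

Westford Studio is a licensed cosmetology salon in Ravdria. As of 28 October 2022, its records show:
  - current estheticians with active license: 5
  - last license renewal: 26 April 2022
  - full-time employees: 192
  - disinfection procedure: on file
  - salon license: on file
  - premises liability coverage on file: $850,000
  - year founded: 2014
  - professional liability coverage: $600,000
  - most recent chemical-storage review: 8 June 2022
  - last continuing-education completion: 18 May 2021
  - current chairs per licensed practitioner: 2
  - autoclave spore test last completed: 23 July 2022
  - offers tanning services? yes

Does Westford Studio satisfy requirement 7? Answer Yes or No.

Yes

7. condition 'offers tanning services' holds; disinfection procedure present → met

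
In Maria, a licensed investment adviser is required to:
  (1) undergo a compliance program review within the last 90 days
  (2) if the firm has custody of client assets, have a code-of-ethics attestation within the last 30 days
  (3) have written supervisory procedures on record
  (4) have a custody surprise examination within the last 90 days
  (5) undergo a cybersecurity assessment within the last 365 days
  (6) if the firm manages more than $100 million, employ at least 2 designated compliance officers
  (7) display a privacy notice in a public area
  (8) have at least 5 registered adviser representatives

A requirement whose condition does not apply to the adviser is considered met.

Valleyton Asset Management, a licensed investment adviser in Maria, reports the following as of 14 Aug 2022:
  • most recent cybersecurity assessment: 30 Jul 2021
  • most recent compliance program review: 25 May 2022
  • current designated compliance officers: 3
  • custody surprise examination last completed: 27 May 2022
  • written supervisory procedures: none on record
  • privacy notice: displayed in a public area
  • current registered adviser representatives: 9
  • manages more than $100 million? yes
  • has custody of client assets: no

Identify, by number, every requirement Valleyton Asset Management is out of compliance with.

1. compliance program review 81 days ago vs limit 90 → met
2. condition 'has custody of client assets' does not hold → requirement n/a → met
3. written supervisory procedures absent → not met
4. custody surprise examination 79 days ago vs limit 90 → met
5. cybersecurity assessment 380 days ago vs limit 365 → not met
6. condition 'manages more than $100 million' holds; designated compliance officers 3 ≥ 2 → met
7. privacy notice present → met
8. registered adviser representatives 9 ≥ 5 → met
Not met: 3, 5

3, 5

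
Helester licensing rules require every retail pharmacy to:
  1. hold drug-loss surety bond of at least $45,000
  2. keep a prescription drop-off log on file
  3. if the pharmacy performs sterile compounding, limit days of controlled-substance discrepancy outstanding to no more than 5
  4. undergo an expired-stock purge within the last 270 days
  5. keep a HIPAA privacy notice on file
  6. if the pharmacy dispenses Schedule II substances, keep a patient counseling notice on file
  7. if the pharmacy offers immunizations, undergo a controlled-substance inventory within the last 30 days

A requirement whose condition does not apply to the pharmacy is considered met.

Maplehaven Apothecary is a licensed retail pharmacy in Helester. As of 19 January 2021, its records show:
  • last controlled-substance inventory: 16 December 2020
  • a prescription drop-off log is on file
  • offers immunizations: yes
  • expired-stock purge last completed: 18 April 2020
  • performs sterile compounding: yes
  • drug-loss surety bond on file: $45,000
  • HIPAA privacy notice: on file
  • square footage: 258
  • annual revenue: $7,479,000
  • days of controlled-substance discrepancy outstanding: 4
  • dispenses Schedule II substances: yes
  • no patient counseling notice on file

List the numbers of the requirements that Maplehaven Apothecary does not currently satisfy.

1. drug-loss surety bond $45,000 ≥ $45,000 → met
2. prescription drop-off log present → met
3. condition 'performs sterile compounding' holds; days of controlled-substance discrepancy outstanding 4 ≤ 5 → met
4. expired-stock purge 276 days ago vs limit 270 → not met
5. HIPAA privacy notice present → met
6. condition 'dispenses Schedule II substances' holds; patient counseling notice absent → not met
7. condition 'offers immunizations' holds; controlled-substance inventory 34 days ago vs limit 30 → not met
Not met: 4, 6, 7

4, 6, 7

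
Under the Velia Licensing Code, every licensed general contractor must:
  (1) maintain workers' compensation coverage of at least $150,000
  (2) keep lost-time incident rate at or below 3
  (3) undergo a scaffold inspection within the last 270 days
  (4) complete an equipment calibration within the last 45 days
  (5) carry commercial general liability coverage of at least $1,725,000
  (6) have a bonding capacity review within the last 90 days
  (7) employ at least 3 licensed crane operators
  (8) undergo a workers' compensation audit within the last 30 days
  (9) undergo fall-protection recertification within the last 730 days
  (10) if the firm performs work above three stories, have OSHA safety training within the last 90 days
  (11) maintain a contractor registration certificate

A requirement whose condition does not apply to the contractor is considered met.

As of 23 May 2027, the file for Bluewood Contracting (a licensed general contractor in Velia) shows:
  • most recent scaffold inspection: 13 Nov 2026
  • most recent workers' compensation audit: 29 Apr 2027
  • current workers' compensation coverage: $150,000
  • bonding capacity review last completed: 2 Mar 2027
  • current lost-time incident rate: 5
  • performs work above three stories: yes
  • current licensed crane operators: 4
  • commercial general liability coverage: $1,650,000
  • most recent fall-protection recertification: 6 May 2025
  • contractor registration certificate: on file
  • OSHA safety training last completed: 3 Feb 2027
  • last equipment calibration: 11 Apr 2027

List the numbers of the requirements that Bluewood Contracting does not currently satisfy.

1. workers' compensation coverage $150,000 ≥ $150,000 → met
2. lost-time incident rate 5 > 3 → not met
3. scaffold inspection 191 days ago vs limit 270 → met
4. equipment calibration 42 days ago vs limit 45 → met
5. commercial general liability coverage $1,650,000 < $1,725,000 → not met
6. bonding capacity review 82 days ago vs limit 90 → met
7. licensed crane operators 4 ≥ 3 → met
8. workers' compensation audit 24 days ago vs limit 30 → met
9. fall-protection recertification 747 days ago vs limit 730 → not met
10. condition 'performs work above three stories' holds; OSHA safety training 109 days ago vs limit 90 → not met
11. contractor registration certificate present → met
Not met: 2, 5, 9, 10

2, 5, 9, 10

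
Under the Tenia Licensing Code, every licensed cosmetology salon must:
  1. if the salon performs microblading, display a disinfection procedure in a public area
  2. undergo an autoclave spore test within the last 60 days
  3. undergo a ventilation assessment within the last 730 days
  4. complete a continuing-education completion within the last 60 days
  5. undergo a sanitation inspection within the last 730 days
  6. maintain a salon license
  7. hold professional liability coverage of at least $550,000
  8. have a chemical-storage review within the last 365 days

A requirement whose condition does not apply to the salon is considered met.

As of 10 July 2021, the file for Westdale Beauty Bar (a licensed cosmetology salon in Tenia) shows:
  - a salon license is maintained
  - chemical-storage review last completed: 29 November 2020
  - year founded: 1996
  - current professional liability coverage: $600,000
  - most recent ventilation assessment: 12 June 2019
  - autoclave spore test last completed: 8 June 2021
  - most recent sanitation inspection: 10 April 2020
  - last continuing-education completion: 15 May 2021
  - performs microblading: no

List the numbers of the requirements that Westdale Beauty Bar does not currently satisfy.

3

1. condition 'performs microblading' does not hold → requirement n/a → met
2. autoclave spore test 32 days ago vs limit 60 → met
3. ventilation assessment 759 days ago vs limit 730 → not met
4. continuing-education completion 56 days ago vs limit 60 → met
5. sanitation inspection 456 days ago vs limit 730 → met
6. salon license present → met
7. professional liability coverage $600,000 ≥ $550,000 → met
8. chemical-storage review 223 days ago vs limit 365 → met
Not met: 3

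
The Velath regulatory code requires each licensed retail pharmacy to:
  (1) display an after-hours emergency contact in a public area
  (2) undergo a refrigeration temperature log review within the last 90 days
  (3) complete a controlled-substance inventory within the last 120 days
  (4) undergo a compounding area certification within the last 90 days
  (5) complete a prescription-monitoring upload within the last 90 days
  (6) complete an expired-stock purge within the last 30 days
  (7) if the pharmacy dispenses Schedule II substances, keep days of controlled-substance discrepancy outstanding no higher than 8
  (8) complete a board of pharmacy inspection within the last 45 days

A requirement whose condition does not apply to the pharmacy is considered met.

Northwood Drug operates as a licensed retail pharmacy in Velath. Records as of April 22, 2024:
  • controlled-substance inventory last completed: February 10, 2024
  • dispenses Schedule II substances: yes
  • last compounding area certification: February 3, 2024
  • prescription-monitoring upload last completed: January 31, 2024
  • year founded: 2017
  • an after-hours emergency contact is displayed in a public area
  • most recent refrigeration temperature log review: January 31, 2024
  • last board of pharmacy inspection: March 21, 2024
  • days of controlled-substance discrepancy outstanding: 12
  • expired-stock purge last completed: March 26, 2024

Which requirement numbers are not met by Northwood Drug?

7

1. after-hours emergency contact present → met
2. refrigeration temperature log review 82 days ago vs limit 90 → met
3. controlled-substance inventory 72 days ago vs limit 120 → met
4. compounding area certification 79 days ago vs limit 90 → met
5. prescription-monitoring upload 82 days ago vs limit 90 → met
6. expired-stock purge 27 days ago vs limit 30 → met
7. condition 'dispenses Schedule II substances' holds; days of controlled-substance discrepancy outstanding 12 > 8 → not met
8. board of pharmacy inspection 32 days ago vs limit 45 → met
Not met: 7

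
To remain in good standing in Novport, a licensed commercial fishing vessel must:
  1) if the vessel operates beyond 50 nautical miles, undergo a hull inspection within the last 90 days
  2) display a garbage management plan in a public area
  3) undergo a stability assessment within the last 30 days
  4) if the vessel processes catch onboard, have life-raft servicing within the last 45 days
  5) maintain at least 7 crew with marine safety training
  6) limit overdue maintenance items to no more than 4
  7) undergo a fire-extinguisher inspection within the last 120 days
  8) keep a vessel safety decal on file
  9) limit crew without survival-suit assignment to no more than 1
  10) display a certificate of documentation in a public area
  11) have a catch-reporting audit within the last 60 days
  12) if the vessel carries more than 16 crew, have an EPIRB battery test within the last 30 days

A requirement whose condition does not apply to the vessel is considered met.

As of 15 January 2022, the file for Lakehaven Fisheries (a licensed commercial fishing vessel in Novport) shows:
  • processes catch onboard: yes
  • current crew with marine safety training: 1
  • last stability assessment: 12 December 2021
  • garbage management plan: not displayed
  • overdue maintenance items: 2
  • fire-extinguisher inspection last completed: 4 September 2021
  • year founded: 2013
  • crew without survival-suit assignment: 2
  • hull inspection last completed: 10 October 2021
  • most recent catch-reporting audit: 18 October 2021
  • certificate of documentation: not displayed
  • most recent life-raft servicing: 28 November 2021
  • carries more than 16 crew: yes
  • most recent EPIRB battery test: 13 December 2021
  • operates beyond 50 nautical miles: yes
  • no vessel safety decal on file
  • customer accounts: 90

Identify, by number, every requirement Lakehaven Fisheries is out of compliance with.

1. condition 'operates beyond 50 nautical miles' holds; hull inspection 97 days ago vs limit 90 → not met
2. garbage management plan absent → not met
3. stability assessment 34 days ago vs limit 30 → not met
4. condition 'processes catch onboard' holds; life-raft servicing 48 days ago vs limit 45 → not met
5. crew with marine safety training 1 < 7 → not met
6. overdue maintenance items 2 ≤ 4 → met
7. fire-extinguisher inspection 133 days ago vs limit 120 → not met
8. vessel safety decal absent → not met
9. crew without survival-suit assignment 2 > 1 → not met
10. certificate of documentation absent → not met
11. catch-reporting audit 89 days ago vs limit 60 → not met
12. condition 'carries more than 16 crew' holds; EPIRB battery test 33 days ago vs limit 30 → not met
Not met: 1, 2, 3, 4, 5, 7, 8, 9, 10, 11, 12

1, 2, 3, 4, 5, 7, 8, 9, 10, 11, 12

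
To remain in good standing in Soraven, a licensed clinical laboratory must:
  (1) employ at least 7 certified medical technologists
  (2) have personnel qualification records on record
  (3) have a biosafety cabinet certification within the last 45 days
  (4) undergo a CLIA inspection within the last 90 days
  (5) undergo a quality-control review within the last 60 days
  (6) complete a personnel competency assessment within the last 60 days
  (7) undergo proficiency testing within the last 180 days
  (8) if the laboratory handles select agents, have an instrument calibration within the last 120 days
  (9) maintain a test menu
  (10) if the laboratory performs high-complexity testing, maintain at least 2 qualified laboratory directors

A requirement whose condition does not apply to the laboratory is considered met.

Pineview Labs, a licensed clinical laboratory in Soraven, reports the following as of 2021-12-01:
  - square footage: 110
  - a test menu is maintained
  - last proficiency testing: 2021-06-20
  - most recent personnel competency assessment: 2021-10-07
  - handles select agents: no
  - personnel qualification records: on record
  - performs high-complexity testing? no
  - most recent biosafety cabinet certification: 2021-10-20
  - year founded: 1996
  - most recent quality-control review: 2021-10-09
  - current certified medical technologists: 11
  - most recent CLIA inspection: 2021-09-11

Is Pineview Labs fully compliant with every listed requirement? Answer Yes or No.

Yes

1. certified medical technologists 11 ≥ 7 → met
2. personnel qualification records present → met
3. biosafety cabinet certification 42 days ago vs limit 45 → met
4. CLIA inspection 81 days ago vs limit 90 → met
5. quality-control review 53 days ago vs limit 60 → met
6. personnel competency assessment 55 days ago vs limit 60 → met
7. proficiency testing 164 days ago vs limit 180 → met
8. condition 'handles select agents' does not hold → requirement n/a → met
9. test menu present → met
10. condition 'performs high-complexity testing' does not hold → requirement n/a → met
All met.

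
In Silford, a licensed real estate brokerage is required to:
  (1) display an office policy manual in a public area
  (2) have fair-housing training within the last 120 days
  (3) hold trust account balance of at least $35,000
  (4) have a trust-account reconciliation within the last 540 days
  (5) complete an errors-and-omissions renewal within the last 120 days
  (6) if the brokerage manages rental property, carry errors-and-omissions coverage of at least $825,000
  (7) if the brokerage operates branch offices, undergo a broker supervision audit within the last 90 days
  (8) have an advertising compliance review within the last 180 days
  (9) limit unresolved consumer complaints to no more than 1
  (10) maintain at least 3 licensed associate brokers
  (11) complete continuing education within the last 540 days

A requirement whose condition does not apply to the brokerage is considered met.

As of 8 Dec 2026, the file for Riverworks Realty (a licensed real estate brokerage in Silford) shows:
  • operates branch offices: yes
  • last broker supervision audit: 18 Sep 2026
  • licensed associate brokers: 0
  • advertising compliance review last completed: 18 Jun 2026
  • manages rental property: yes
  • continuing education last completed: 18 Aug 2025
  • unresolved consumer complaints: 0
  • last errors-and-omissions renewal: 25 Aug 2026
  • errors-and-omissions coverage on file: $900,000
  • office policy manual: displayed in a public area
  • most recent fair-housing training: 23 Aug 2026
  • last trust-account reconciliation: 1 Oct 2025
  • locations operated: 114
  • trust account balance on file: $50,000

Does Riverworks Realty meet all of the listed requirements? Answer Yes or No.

No

1. office policy manual present → met
2. fair-housing training 107 days ago vs limit 120 → met
3. trust account balance $50,000 ≥ $35,000 → met
4. trust-account reconciliation 433 days ago vs limit 540 → met
5. errors-and-omissions renewal 105 days ago vs limit 120 → met
6. condition 'manages rental property' holds; errors-and-omissions coverage $900,000 ≥ $825,000 → met
7. condition 'operates branch offices' holds; broker supervision audit 81 days ago vs limit 90 → met
8. advertising compliance review 173 days ago vs limit 180 → met
9. unresolved consumer complaints 0 ≤ 1 → met
10. licensed associate brokers 0 < 3 → not met
11. continuing education 477 days ago vs limit 540 → met
Not met: 10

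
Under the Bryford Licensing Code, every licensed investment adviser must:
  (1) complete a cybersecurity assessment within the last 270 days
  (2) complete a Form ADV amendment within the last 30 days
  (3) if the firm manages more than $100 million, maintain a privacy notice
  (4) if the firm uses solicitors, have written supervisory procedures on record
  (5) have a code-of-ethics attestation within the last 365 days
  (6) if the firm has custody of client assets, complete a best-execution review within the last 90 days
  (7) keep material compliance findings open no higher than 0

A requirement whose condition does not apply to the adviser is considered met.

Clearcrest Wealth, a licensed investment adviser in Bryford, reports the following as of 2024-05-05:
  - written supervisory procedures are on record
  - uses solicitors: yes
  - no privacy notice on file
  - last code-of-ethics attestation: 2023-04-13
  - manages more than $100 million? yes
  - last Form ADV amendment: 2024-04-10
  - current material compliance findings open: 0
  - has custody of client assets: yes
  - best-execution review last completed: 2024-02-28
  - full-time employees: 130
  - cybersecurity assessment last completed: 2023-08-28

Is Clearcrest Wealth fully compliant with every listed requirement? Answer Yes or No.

No

1. cybersecurity assessment 251 days ago vs limit 270 → met
2. Form ADV amendment 25 days ago vs limit 30 → met
3. condition 'manages more than $100 million' holds; privacy notice absent → not met
4. condition 'uses solicitors' holds; written supervisory procedures present → met
5. code-of-ethics attestation 388 days ago vs limit 365 → not met
6. condition 'has custody of client assets' holds; best-execution review 67 days ago vs limit 90 → met
7. material compliance findings open 0 ≤ 0 → met
Not met: 3, 5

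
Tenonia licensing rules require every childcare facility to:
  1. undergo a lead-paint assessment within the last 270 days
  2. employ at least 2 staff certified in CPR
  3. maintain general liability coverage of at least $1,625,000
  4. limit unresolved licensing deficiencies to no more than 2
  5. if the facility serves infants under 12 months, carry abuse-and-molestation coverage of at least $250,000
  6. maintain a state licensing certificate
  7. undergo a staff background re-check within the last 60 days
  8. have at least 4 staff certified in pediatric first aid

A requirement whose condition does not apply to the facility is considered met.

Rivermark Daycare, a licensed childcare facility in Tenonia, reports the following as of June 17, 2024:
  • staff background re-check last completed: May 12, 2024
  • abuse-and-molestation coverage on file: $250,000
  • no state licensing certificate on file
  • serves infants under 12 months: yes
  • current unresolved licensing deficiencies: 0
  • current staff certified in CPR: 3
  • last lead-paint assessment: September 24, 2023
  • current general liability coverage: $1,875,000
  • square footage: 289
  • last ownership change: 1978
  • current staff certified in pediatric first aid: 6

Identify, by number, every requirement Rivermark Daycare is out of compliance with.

6

1. lead-paint assessment 267 days ago vs limit 270 → met
2. staff certified in CPR 3 ≥ 2 → met
3. general liability coverage $1,875,000 ≥ $1,625,000 → met
4. unresolved licensing deficiencies 0 ≤ 2 → met
5. condition 'serves infants under 12 months' holds; abuse-and-molestation coverage $250,000 ≥ $250,000 → met
6. state licensing certificate absent → not met
7. staff background re-check 36 days ago vs limit 60 → met
8. staff certified in pediatric first aid 6 ≥ 4 → met
Not met: 6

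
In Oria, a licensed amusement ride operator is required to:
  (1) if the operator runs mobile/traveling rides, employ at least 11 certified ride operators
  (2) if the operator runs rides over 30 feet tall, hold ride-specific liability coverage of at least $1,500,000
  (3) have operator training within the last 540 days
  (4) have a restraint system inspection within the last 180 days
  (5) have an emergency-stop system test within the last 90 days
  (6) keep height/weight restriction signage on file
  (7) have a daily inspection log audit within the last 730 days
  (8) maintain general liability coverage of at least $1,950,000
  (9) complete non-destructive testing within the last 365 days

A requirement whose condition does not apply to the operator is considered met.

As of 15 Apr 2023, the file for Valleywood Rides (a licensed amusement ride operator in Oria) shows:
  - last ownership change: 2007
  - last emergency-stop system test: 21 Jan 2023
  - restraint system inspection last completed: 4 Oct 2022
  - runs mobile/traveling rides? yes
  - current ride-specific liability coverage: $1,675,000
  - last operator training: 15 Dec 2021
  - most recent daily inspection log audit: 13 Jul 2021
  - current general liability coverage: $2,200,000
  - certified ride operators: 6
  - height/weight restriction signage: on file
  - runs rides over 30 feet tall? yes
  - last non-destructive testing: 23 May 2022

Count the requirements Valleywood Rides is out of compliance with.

2

1. condition 'runs mobile/traveling rides' holds; certified ride operators 6 < 11 → not met
2. condition 'runs rides over 30 feet tall' holds; ride-specific liability coverage $1,675,000 ≥ $1,500,000 → met
3. operator training 486 days ago vs limit 540 → met
4. restraint system inspection 193 days ago vs limit 180 → not met
5. emergency-stop system test 84 days ago vs limit 90 → met
6. height/weight restriction signage present → met
7. daily inspection log audit 641 days ago vs limit 730 → met
8. general liability coverage $2,200,000 ≥ $1,950,000 → met
9. non-destructive testing 327 days ago vs limit 365 → met
Not met: 2 of 9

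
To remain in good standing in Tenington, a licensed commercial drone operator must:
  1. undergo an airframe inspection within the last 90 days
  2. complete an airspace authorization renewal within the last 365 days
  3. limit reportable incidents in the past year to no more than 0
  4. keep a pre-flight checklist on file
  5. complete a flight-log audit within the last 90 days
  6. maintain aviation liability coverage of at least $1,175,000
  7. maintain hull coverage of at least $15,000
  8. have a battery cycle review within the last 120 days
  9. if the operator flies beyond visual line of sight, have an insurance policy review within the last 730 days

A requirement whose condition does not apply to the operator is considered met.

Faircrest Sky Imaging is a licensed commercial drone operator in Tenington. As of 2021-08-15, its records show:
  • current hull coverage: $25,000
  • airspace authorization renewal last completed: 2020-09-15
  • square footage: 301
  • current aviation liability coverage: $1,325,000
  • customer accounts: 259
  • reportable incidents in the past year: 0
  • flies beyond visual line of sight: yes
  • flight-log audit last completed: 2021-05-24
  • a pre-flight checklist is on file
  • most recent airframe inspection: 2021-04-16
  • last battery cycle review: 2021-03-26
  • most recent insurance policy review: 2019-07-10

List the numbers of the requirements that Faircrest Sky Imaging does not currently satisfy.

1. airframe inspection 121 days ago vs limit 90 → not met
2. airspace authorization renewal 334 days ago vs limit 365 → met
3. reportable incidents in the past year 0 ≤ 0 → met
4. pre-flight checklist present → met
5. flight-log audit 83 days ago vs limit 90 → met
6. aviation liability coverage $1,325,000 ≥ $1,175,000 → met
7. hull coverage $25,000 ≥ $15,000 → met
8. battery cycle review 142 days ago vs limit 120 → not met
9. condition 'flies beyond visual line of sight' holds; insurance policy review 767 days ago vs limit 730 → not met
Not met: 1, 8, 9

1, 8, 9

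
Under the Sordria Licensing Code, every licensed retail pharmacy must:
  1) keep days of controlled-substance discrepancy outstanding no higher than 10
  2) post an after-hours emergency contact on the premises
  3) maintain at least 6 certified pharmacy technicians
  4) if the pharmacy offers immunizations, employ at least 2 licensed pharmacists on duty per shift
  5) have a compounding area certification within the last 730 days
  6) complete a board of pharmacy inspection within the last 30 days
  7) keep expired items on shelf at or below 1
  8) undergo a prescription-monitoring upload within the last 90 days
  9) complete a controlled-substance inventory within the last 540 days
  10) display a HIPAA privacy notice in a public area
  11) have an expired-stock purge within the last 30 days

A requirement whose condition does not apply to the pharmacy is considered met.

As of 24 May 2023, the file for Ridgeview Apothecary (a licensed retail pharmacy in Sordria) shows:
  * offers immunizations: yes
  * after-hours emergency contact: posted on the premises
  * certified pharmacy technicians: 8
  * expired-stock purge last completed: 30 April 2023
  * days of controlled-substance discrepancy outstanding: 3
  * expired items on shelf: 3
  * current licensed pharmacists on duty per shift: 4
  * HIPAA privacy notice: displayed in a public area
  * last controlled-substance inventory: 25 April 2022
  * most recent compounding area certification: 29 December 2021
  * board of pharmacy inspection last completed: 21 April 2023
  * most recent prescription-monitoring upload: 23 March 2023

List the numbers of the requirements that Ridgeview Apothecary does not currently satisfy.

6, 7

1. days of controlled-substance discrepancy outstanding 3 ≤ 10 → met
2. after-hours emergency contact present → met
3. certified pharmacy technicians 8 ≥ 6 → met
4. condition 'offers immunizations' holds; licensed pharmacists on duty per shift 4 ≥ 2 → met
5. compounding area certification 511 days ago vs limit 730 → met
6. board of pharmacy inspection 33 days ago vs limit 30 → not met
7. expired items on shelf 3 > 1 → not met
8. prescription-monitoring upload 62 days ago vs limit 90 → met
9. controlled-substance inventory 394 days ago vs limit 540 → met
10. HIPAA privacy notice present → met
11. expired-stock purge 24 days ago vs limit 30 → met
Not met: 6, 7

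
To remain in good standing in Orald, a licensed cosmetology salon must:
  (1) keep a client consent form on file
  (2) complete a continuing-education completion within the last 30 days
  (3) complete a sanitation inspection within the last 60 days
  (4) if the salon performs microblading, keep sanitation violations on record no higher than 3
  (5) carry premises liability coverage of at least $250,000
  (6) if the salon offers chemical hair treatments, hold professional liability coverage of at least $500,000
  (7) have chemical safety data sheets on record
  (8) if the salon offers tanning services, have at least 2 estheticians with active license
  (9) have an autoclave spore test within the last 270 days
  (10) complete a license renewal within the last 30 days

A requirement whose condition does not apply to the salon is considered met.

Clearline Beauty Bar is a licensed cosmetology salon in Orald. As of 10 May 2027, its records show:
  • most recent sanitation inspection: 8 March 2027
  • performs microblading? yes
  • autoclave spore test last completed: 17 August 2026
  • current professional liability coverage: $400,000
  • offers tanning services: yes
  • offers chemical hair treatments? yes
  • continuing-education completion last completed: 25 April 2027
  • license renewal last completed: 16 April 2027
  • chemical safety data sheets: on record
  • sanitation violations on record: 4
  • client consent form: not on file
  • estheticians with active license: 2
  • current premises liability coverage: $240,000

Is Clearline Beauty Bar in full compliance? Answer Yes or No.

No

1. client consent form absent → not met
2. continuing-education completion 15 days ago vs limit 30 → met
3. sanitation inspection 63 days ago vs limit 60 → not met
4. condition 'performs microblading' holds; sanitation violations on record 4 > 3 → not met
5. premises liability coverage $240,000 < $250,000 → not met
6. condition 'offers chemical hair treatments' holds; professional liability coverage $400,000 < $500,000 → not met
7. chemical safety data sheets present → met
8. condition 'offers tanning services' holds; estheticians with active license 2 ≥ 2 → met
9. autoclave spore test 266 days ago vs limit 270 → met
10. license renewal 24 days ago vs limit 30 → met
Not met: 1, 3, 4, 5, 6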